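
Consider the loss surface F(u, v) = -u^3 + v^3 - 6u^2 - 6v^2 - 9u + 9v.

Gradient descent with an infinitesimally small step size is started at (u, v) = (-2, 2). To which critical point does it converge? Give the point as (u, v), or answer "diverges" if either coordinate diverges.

(-3, 3)

F is separable, so gradient descent decouples: u follows -∂F/∂u, v follows -∂F/∂v.
∂F/∂u = -3(u + 1)(u + 3); at u=-2 this is 3, so u decreases.
∂F/∂v = 3(v - 3)(v - 1); at v=2 this is -3, so v increases.
u converges to its nearest critical value -3 (a local min of the u-part); v converges to 3. The iterate converges to (-3, 3).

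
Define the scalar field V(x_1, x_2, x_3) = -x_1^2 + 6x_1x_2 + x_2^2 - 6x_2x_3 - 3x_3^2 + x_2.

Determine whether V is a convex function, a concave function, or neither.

V is quadratic, so its Hessian is the constant matrix H = [[-2, 6, 0], [6, 2, -6], [0, -6, -6]].
Leading principal minors: -2, -40, 312.
Neither pattern holds ⇒ H is indefinite ⇒ neither convex nor concave.

neither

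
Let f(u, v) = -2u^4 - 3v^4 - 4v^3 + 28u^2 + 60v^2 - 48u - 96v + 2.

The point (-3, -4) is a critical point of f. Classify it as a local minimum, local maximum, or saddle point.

local maximum

The mixed partial ∂²f/∂u∂v is 0, so the Hessian at any point is diag(f_uu, f_vv) = diag(8(-3u^2 + 7), 12(-3v^2 - 2v + 10)).
At (-3, -4): H = diag(-160, -360).
Both eigenvalues are negative, so H is negative definite: a local maximum.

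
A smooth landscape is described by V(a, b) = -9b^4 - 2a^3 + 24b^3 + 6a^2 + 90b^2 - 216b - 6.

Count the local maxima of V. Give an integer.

2

V separates as a function of a plus a function of b, so ∇V=0 decouples.
∂V/∂a = -6a(a - 2) = 0 at a ∈ {0, 2}; ∂V/∂b = -36(b - 3)(b - 1)(b + 2) = 0 at b ∈ {-2, 1, 3}.
The Hessian is diagonal: diag(V_aa, V_bb). Second derivatives: V_aa(0)=12, V_aa(2)=-12; V_bb(-2)=-540, V_bb(1)=216, V_bb(3)=-360.
Local maxima occur where both diagonal entries negative: (2, -2), (2, 3). Count: 2.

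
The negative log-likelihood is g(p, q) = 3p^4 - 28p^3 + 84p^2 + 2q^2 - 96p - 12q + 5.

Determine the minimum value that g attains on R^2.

g(p,q) separates as A(p) + B(q) + 5, so its minimum is min A + min B + 5.
A'(p) = 12(p - 4)(p - 2)(p - 1) vanishes at p ∈ {1, 2, 4}; B'(q) = 4q - 12 vanishes at q ∈ {3}.
Local minima of A (where A''>0): A(1)=-37, A(4)=-64. Local minima of B: B(3)=-18.
So the global minimum of g is A(4) + B(3) + 5 = -64 − 18 + 5 = -77, attained at (4, 3).

-77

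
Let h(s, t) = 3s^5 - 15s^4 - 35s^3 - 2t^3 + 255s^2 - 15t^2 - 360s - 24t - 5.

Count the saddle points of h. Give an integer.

h separates as a function of s plus a function of t, so ∇h=0 decouples.
∂h/∂s = 15(s - 4)(s - 2)(s - 1)(s + 3) = 0 at s ∈ {-3, 1, 2, 4}; ∂h/∂t = -6(t + 1)(t + 4) = 0 at t ∈ {-4, -1}.
The Hessian is diagonal: diag(h_ss, h_tt). Second derivatives: h_ss(-3)=-2100, h_ss(1)=180, h_ss(2)=-150, h_ss(4)=630; h_tt(-4)=18, h_tt(-1)=-18.
Saddle points occur where the two diagonal entries have opposite signs: (-3, -4), (1, -1), (2, -4), (4, -1). Count: 4.

4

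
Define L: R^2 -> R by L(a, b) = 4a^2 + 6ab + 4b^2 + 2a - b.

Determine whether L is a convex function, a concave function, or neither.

L is quadratic, so its Hessian is the constant matrix H = [[8, 6], [6, 8]].
det(H) = 28, tr(H) = 16.
det(H) > 0 and tr(H) > 0, so H is positive definite everywhere: convex.

convex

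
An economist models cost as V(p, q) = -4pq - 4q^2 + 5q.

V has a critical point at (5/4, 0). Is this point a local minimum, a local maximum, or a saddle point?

saddle point

The Hessian of V is constant: H = [[0, -4], [-4, -8]].
det(H) = 0·(-8) − (-4)² = -16.
Since det(H) < 0, H is indefinite and the critical point is a saddle point.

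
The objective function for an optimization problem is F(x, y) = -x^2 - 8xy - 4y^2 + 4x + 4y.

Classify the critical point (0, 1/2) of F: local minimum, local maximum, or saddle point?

saddle point

The Hessian of F is constant: H = [[-2, -8], [-8, -8]].
det(H) = (-2)·(-8) − (-8)² = -48.
Since det(H) < 0, H is indefinite and the critical point is a saddle point.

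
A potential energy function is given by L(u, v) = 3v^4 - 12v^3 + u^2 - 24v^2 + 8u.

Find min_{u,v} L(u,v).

-400

L(u,v) separates as P(u) + Q(v), so its minimum is min P + min Q.
P'(u) = 2u + 8 vanishes at u ∈ {-4}; Q'(v) = 12v(v - 4)(v + 1) vanishes at v ∈ {-1, 0, 4}.
Local minima of P (where P''>0): P(-4)=-16. Local minima of Q: Q(-1)=-9, Q(4)=-384.
So the global minimum of L is P(-4) + Q(4) = -16 − 384 = -400, attained at (-4, 4).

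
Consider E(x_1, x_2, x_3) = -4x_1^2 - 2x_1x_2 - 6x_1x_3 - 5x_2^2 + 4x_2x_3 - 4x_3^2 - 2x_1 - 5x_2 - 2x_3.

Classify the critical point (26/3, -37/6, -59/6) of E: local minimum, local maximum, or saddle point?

The Hessian is constant: H = [[-8, -2, -6], [-2, -10, 4], [-6, 4, -8]].
Leading principal minors: Δ₁ = -8, Δ₂ = 76, Δ₃ = -24.
The minors alternate sign starting negative (−, +, −), so H is negative definite: a local maximum.

local maximum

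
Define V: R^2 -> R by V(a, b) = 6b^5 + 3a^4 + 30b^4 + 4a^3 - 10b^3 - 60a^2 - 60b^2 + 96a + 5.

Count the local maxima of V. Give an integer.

V separates as a function of a plus a function of b, so ∇V=0 decouples.
∂V/∂a = 12(a - 2)(a - 1)(a + 4) = 0 at a ∈ {-4, 1, 2}; ∂V/∂b = 30b(b - 1)(b + 1)(b + 4) = 0 at b ∈ {-4, -1, 0, 1}.
The Hessian is diagonal: diag(V_aa, V_bb). Second derivatives: V_aa(-4)=360, V_aa(1)=-60, V_aa(2)=72; V_bb(-4)=-1800, V_bb(-1)=180, V_bb(0)=-120, V_bb(1)=300.
Local maxima occur where both diagonal entries negative: (1, -4), (1, 0). Count: 2.

2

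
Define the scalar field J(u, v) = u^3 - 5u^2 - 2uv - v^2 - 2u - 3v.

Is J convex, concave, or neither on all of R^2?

neither

The term u^3 is cubic, so the Hessian is not constant.
∂²J/∂u² = 6u - 10, which takes both signs as u varies (negative for sufficiently negative u). A diagonal entry of the Hessian changing sign means the Hessian is neither positive- nor negative-semidefinite on all of R^2.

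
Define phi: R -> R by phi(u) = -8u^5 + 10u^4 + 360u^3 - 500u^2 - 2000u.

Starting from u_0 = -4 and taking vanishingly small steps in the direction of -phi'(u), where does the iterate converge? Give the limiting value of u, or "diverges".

-5

phi'(u) = -40(u - 5)(u - 2)(u + 1)(u + 5), so phi'(-4) = 6480.
Gradient descent moves in the -phi' direction, i.e. u is decreasing.
The nearest critical point in that direction is u = -5, where phi'' = 11200 > 0 (a local minimum). The iterate converges there.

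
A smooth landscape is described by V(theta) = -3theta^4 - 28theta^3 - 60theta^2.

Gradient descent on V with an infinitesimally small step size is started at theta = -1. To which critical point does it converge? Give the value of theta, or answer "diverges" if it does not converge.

-2

V'(theta) = -12theta(theta + 2)(theta + 5), so V'(-1) = 48.
Gradient descent moves in the -V' direction, i.e. theta is decreasing.
The nearest critical point in that direction is theta = -2, where V'' = 72 > 0 (a local minimum). The iterate converges there.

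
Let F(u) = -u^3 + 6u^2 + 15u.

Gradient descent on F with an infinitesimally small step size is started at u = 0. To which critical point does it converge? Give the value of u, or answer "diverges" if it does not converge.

F'(u) = -3(u - 5)(u + 1), so F'(0) = 15.
Gradient descent moves in the -F' direction, i.e. u is decreasing.
The nearest critical point in that direction is u = -1, where F'' = 18 > 0 (a local minimum). The iterate converges there.

-1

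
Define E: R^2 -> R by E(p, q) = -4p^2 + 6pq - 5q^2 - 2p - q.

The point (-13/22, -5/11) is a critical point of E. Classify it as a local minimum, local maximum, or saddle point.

local maximum

The Hessian of E is constant: H = [[-8, 6], [6, -10]].
det(H) = (-8)·(-10) − 6² = 44.
det(H) > 0 and tr(H) = -18 < 0, so H is negative definite and the point is a local maximum.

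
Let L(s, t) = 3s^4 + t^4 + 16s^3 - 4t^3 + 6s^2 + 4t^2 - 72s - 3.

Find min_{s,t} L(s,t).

-50

L(s,t) separates as P(s) + Q(t) − 3, so its minimum is min P + min Q − 3.
P'(s) = 12(s - 1)(s + 2)(s + 3) vanishes at s ∈ {-3, -2, 1}; Q'(t) = 4t(t - 2)(t - 1) vanishes at t ∈ {0, 1, 2}.
Local minima of P (where P''>0): P(-3)=81, P(1)=-47. Local minima of Q: Q(0)=0, Q(2)=0.
So the global minimum of L is P(1) + Q(0) − 3 = -47 + 0 − 3 = -50, attained at (1, 0).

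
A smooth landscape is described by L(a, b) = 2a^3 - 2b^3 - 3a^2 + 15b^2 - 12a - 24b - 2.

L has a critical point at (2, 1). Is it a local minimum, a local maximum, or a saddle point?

local minimum

The mixed partial ∂²L/∂a∂b is 0, so the Hessian at any point is diag(L_aa, L_bb) = diag(6(2a - 1), 6(-2b + 5)).
At (2, 1): H = diag(18, 18).
Both eigenvalues are positive, so H is positive definite: a local minimum.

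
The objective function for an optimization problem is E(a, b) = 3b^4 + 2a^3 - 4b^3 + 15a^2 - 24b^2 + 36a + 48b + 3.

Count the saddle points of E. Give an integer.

3

E separates as a function of a plus a function of b, so ∇E=0 decouples.
∂E/∂a = 6(a + 2)(a + 3) = 0 at a ∈ {-3, -2}; ∂E/∂b = 12(b - 2)(b - 1)(b + 2) = 0 at b ∈ {-2, 1, 2}.
The Hessian is diagonal: diag(E_aa, E_bb). Second derivatives: E_aa(-3)=-6, E_aa(-2)=6; E_bb(-2)=144, E_bb(1)=-36, E_bb(2)=48.
Saddle points occur where the two diagonal entries have opposite signs: (-3, -2), (-3, 2), (-2, 1). Count: 3.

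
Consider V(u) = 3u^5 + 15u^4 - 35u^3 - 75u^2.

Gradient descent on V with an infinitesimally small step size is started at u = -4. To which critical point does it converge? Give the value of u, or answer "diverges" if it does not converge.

V'(u) = 15u(u - 2)(u + 1)(u + 5), so V'(-4) = -1080.
Gradient descent moves in the -V' direction, i.e. u is increasing.
The nearest critical point in that direction is u = -1, where V'' = 180 > 0 (a local minimum). The iterate converges there.

-1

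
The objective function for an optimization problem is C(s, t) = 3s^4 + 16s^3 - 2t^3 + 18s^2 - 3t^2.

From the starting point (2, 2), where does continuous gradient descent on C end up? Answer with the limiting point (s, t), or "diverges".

C is separable, so gradient descent decouples: s follows -∂C/∂s, t follows -∂C/∂t.
∂C/∂s = 12s(s + 1)(s + 3); at s=2 this is 360, so s decreases.
∂C/∂t = -6t(t + 1); at t=2 this is -36, so t increases.
The t-coordinate has no critical point in that direction and runs off to infinity.

diverges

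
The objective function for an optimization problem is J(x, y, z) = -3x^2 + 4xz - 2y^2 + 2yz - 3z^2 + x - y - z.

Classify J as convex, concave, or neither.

concave

J is quadratic, so its Hessian is the constant matrix H = [[-6, 0, 4], [0, -4, 2], [4, 2, -6]].
Leading principal minors: -6, 24, -56.
Signs alternate −, +, − ⇒ H ≺ 0 ⇒ concave.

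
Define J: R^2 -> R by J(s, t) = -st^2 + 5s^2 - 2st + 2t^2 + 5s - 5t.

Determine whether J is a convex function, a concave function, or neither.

The term -st^2 is cubic, so the Hessian is not constant.
∂²J/∂t² = -2s + 4, which takes both signs as s varies (negative for sufficiently large s). A diagonal entry of the Hessian changing sign means the Hessian is neither positive- nor negative-semidefinite on all of R^2.

neither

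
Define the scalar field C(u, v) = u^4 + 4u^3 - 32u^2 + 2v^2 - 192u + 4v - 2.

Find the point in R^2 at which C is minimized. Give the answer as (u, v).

(4, -1)

C(u,v) separates as P(u) + Q(v) − 2, so its minimum is min P + min Q − 2.
P'(u) = 4(u - 4)(u + 3)(u + 4) vanishes at u ∈ {-4, -3, 4}; Q'(v) = 4v + 4 vanishes at v ∈ {-1}.
Local minima of P (where P''>0): P(-4)=256, P(4)=-768. Local minima of Q: Q(-1)=-2.
So the global minimum of C is P(4) + Q(-1) − 2 = -768 − 2 − 2 = -772, attained at (4, -1).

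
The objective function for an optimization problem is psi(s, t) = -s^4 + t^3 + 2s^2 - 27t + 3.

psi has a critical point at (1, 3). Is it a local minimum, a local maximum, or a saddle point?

The mixed partial ∂²psi/∂s∂t is 0, so the Hessian at any point is diag(psi_ss, psi_tt) = diag(4(-3s^2 + 1), 6t).
At (1, 3): H = diag(-8, 18).
The eigenvalues have opposite signs, so H is indefinite: a saddle point.

saddle point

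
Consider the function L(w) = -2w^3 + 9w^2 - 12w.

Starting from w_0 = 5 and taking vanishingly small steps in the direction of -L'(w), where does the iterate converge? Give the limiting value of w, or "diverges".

diverges

L'(w) = -6(w - 2)(w - 1), so L'(5) = -72.
Gradient descent moves in the -L' direction, i.e. w is increasing.
There is no critical point above w=5, and L' keeps the same sign, so the iterate runs off to +∞.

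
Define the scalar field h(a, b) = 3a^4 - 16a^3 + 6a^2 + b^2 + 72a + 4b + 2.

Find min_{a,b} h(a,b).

h(a,b) separates as P(a) + Q(b) + 2, so its minimum is min P + min Q + 2.
P'(a) = 12(a - 3)(a - 2)(a + 1) vanishes at a ∈ {-1, 2, 3}; Q'(b) = 2b + 4 vanishes at b ∈ {-2}.
Local minima of P (where P''>0): P(-1)=-47, P(3)=81. Local minima of Q: Q(-2)=-4.
So the global minimum of h is P(-1) + Q(-2) + 2 = -47 − 4 + 2 = -49, attained at (-1, -2).

-49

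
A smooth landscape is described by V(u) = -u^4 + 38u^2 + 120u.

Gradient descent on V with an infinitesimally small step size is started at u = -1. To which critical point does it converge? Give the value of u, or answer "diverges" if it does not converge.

-2

V'(u) = -4(u - 5)(u + 2)(u + 3), so V'(-1) = 48.
Gradient descent moves in the -V' direction, i.e. u is decreasing.
The nearest critical point in that direction is u = -2, where V'' = 28 > 0 (a local minimum). The iterate converges there.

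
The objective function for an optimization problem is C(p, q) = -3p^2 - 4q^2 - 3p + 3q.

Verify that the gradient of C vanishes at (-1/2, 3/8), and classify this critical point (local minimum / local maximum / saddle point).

∇C = (-6p - 3, -8q + 3); substituting (-1/2, 3/8) gives ∇C = (0, 0), so (-1/2, 3/8) is indeed a critical point.
The Hessian of C is constant: H = [[-6, 0], [0, -8]].
det(H) = (-6)·(-8) − 0² = 48.
det(H) > 0 and tr(H) = -14 < 0, so H is negative definite and the point is a local maximum.

local maximum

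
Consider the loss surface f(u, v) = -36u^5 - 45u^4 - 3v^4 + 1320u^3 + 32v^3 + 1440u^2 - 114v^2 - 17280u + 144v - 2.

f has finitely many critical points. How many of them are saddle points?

f separates as a function of u plus a function of v, so ∇f=0 decouples.
∂f/∂u = -180(u - 4)(u - 2)(u + 3)(u + 4) = 0 at u ∈ {-4, -3, 2, 4}; ∂f/∂v = -12(v - 4)(v - 3)(v - 1) = 0 at v ∈ {1, 3, 4}.
The Hessian is diagonal: diag(f_uu, f_vv). Second derivatives: f_uu(-4)=8640, f_uu(-3)=-6300, f_uu(2)=10800, f_uu(4)=-20160; f_vv(1)=-72, f_vv(3)=24, f_vv(4)=-36.
Saddle points occur where the two diagonal entries have opposite signs: (-4, 1), (-4, 4), (-3, 3), (2, 1), (2, 4), (4, 3). Count: 6.

6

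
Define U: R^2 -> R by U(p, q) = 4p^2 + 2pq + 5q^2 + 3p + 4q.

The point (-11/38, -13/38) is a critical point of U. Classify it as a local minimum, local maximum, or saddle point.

The Hessian of U is constant: H = [[8, 2], [2, 10]].
det(H) = 8·10 − 2² = 76.
det(H) > 0 and tr(H) = 18 > 0, so H is positive definite and the point is a local minimum.

local minimum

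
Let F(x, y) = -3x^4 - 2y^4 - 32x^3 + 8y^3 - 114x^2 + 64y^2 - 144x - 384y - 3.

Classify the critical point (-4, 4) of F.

The mixed partial ∂²F/∂x∂y is 0, so the Hessian at any point is diag(F_xx, F_yy) = diag(-12(3x^2 + 16x + 19), 8(-3y^2 + 6y + 16)).
At (-4, 4): H = diag(-36, -64).
Both eigenvalues are negative, so H is negative definite: a local maximum.

local maximum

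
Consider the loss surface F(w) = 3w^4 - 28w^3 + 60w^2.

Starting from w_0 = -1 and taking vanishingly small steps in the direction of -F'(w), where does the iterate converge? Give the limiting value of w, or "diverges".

F'(w) = 12w(w - 5)(w - 2), so F'(-1) = -216.
Gradient descent moves in the -F' direction, i.e. w is increasing.
The nearest critical point in that direction is w = 0, where F'' = 120 > 0 (a local minimum). The iterate converges there.

0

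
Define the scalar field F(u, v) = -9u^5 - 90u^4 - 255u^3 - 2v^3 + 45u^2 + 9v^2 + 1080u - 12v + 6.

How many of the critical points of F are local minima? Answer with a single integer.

F separates as a function of u plus a function of v, so ∇F=0 decouples.
∂F/∂u = -45(u - 1)(u + 2)(u + 3)(u + 4) = 0 at u ∈ {-4, -3, -2, 1}; ∂F/∂v = -6(v - 2)(v - 1) = 0 at v ∈ {1, 2}.
The Hessian is diagonal: diag(F_uu, F_vv). Second derivatives: F_uu(-4)=450, F_uu(-3)=-180, F_uu(-2)=270, F_uu(1)=-2700; F_vv(1)=6, F_vv(2)=-6.
Local minima occur where both diagonal entries positive: (-4, 1), (-2, 1). Count: 2.

2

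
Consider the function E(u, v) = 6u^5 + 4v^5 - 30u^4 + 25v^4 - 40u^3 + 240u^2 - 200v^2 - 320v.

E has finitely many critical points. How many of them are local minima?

4

E separates as a function of u plus a function of v, so ∇E=0 decouples.
∂E/∂u = 30u(u - 4)(u - 2)(u + 2) = 0 at u ∈ {-2, 0, 2, 4}; ∂E/∂v = 20(v - 2)(v + 1)(v + 2)(v + 4) = 0 at v ∈ {-4, -2, -1, 2}.
The Hessian is diagonal: diag(E_uu, E_vv). Second derivatives: E_uu(-2)=-1440, E_uu(0)=480, E_uu(2)=-480, E_uu(4)=1440; E_vv(-4)=-720, E_vv(-2)=160, E_vv(-1)=-180, E_vv(2)=1440.
Local minima occur where both diagonal entries positive: (0, -2), (0, 2), (4, -2), (4, 2). Count: 4.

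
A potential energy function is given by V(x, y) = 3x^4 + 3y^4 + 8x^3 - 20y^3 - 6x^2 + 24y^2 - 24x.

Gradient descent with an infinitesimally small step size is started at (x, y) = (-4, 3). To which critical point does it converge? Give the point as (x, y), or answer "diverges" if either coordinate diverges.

V is separable, so gradient descent decouples: x follows -∂V/∂x, y follows -∂V/∂y.
∂V/∂x = 12(x - 1)(x + 1)(x + 2); at x=-4 this is -360, so x increases.
∂V/∂y = 12y(y - 4)(y - 1); at y=3 this is -72, so y increases.
x converges to its nearest critical value -2 (a local min of the x-part); y converges to 4. The iterate converges to (-2, 4).

(-2, 4)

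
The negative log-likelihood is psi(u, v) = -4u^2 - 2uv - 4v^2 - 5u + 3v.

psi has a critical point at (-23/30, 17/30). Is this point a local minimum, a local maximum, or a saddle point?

The Hessian of psi is constant: H = [[-8, -2], [-2, -8]].
det(H) = (-8)·(-8) − (-2)² = 60.
det(H) > 0 and tr(H) = -16 < 0, so H is negative definite and the point is a local maximum.

local maximum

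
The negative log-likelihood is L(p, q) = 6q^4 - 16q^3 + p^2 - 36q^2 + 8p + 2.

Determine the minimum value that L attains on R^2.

L(p,q) separates as A(p) + B(q) + 2, so its minimum is min A + min B + 2.
A'(p) = 2p + 8 vanishes at p ∈ {-4}; B'(q) = 24q(q - 3)(q + 1) vanishes at q ∈ {-1, 0, 3}.
Local minima of A (where A''>0): A(-4)=-16. Local minima of B: B(-1)=-14, B(3)=-270.
So the global minimum of L is A(-4) + B(3) + 2 = -16 − 270 + 2 = -284, attained at (-4, 3).

-284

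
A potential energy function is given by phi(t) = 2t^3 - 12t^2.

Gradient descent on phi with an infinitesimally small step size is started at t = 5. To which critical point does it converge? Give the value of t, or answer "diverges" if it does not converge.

4

phi'(t) = 6t(t - 4), so phi'(5) = 30.
Gradient descent moves in the -phi' direction, i.e. t is decreasing.
The nearest critical point in that direction is t = 4, where phi'' = 24 > 0 (a local minimum). The iterate converges there.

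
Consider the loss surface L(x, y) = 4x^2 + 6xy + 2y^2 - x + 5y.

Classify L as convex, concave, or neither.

neither

L is quadratic, so its Hessian is the constant matrix H = [[8, 6], [6, 4]].
det(H) = -4, tr(H) = 12.
det(H) < 0, so H is indefinite: neither convex nor concave.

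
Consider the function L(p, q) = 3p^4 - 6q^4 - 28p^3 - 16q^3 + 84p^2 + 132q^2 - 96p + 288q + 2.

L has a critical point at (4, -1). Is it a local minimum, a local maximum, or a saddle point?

local minimum

The mixed partial ∂²L/∂p∂q is 0, so the Hessian at any point is diag(L_pp, L_qq) = diag(12(3p^2 - 14p + 14), 24(-3q^2 - 4q + 11)).
At (4, -1): H = diag(72, 288).
Both eigenvalues are positive, so H is positive definite: a local minimum.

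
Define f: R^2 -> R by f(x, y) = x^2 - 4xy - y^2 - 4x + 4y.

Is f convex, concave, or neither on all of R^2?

neither

f is quadratic, so its Hessian is the constant matrix H = [[2, -4], [-4, -2]].
det(H) = -20, tr(H) = 0.
det(H) < 0, so H is indefinite: neither convex nor concave.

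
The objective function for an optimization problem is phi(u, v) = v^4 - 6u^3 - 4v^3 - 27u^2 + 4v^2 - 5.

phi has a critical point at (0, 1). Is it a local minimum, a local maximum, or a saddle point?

local maximum

The mixed partial ∂²phi/∂u∂v is 0, so the Hessian at any point is diag(phi_uu, phi_vv) = diag(-18(2u + 3), 4(3v^2 - 6v + 2)).
At (0, 1): H = diag(-54, -4).
Both eigenvalues are negative, so H is negative definite: a local maximum.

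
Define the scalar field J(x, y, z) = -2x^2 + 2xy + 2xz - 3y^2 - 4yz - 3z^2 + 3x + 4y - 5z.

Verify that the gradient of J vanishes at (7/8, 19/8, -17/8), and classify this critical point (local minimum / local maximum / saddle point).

∇J = (-4x + 2y + 2z + 3, 2x - 6y - 4z + 4, 2x - 4y - 6z - 5); substituting (7/8, 19/8, -17/8) gives ∇J = (0, 0, 0), so (7/8, 19/8, -17/8) is indeed a critical point.
The Hessian is constant: H = [[-4, 2, 2], [2, -6, -4], [2, -4, -6]].
Leading principal minors: Δ₁ = -4, Δ₂ = 20, Δ₃ = -64.
The minors alternate sign starting negative (−, +, −), so H is negative definite: a local maximum.

local maximum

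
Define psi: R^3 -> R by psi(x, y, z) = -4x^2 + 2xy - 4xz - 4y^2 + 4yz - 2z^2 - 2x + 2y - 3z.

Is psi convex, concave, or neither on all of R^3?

concave

psi is quadratic, so its Hessian is the constant matrix H = [[-8, 2, -4], [2, -8, 4], [-4, 4, -4]].
Leading principal minors: -8, 60, -48.
Signs alternate −, +, − ⇒ H ≺ 0 ⇒ concave.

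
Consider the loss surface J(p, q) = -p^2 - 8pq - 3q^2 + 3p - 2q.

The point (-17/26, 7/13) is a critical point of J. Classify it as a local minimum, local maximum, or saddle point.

The Hessian of J is constant: H = [[-2, -8], [-8, -6]].
det(H) = (-2)·(-6) − (-8)² = -52.
Since det(H) < 0, H is indefinite and the critical point is a saddle point.

saddle point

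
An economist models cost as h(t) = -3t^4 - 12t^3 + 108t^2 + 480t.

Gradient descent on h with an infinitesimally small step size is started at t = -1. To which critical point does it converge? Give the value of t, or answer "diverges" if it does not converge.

h'(t) = -12(t - 4)(t + 2)(t + 5), so h'(-1) = 240.
Gradient descent moves in the -h' direction, i.e. t is decreasing.
The nearest critical point in that direction is t = -2, where h'' = 216 > 0 (a local minimum). The iterate converges there.

-2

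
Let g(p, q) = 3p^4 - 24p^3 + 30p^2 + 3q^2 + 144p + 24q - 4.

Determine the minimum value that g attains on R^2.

g(p,q) separates as A(p) + B(q) − 4, so its minimum is min A + min B − 4.
A'(p) = 12(p - 4)(p - 3)(p + 1) vanishes at p ∈ {-1, 3, 4}; B'(q) = 6q + 24 vanishes at q ∈ {-4}.
Local minima of A (where A''>0): A(-1)=-87, A(4)=288. Local minima of B: B(-4)=-48.
So the global minimum of g is A(-1) + B(-4) − 4 = -87 − 48 − 4 = -139, attained at (-1, -4).

-139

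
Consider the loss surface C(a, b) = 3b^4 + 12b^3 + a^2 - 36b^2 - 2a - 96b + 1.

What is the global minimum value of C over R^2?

-192

C(a,b) separates as P(a) + Q(b) + 1, so its minimum is min P + min Q + 1.
P'(a) = 2a - 2 vanishes at a ∈ {1}; Q'(b) = 12(b - 2)(b + 1)(b + 4) vanishes at b ∈ {-4, -1, 2}.
Local minima of P (where P''>0): P(1)=-1. Local minima of Q: Q(-4)=-192, Q(2)=-192.
So the global minimum of C is P(1) + Q(-4) + 1 = -1 − 192 + 1 = -192, attained at (1, -4).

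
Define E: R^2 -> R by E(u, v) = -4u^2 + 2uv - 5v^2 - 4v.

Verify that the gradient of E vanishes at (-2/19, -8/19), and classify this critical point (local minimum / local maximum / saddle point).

∇E = (-8u + 2v, 2u - 10v - 4); substituting (-2/19, -8/19) gives ∇E = (0, 0), so (-2/19, -8/19) is indeed a critical point.
The Hessian of E is constant: H = [[-8, 2], [2, -10]].
det(H) = (-8)·(-10) − 2² = 76.
det(H) > 0 and tr(H) = -18 < 0, so H is negative definite and the point is a local maximum.

local maximum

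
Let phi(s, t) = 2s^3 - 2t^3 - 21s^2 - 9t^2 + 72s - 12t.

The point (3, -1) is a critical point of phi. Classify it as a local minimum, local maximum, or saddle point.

The mixed partial ∂²phi/∂s∂t is 0, so the Hessian at any point is diag(phi_ss, phi_tt) = diag(6(2s - 7), -6(2t + 3)).
At (3, -1): H = diag(-6, -6).
Both eigenvalues are negative, so H is negative definite: a local maximum.

local maximum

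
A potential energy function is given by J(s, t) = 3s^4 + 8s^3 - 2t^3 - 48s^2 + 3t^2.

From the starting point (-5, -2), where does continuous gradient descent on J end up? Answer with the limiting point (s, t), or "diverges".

J is separable, so gradient descent decouples: s follows -∂J/∂s, t follows -∂J/∂t.
∂J/∂s = 12s(s - 2)(s + 4); at s=-5 this is -420, so s increases.
∂J/∂t = -6t(t - 1); at t=-2 this is -36, so t increases.
s converges to its nearest critical value -4 (a local min of the s-part); t converges to 0. The iterate converges to (-4, 0).

(-4, 0)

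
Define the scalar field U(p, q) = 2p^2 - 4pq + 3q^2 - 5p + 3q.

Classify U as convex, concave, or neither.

convex

U is quadratic, so its Hessian is the constant matrix H = [[4, -4], [-4, 6]].
det(H) = 8, tr(H) = 10.
det(H) > 0 and tr(H) > 0, so H is positive definite everywhere: convex.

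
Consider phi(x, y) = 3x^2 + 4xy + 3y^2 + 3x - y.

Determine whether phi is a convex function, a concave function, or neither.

convex

phi is quadratic, so its Hessian is the constant matrix H = [[6, 4], [4, 6]].
det(H) = 20, tr(H) = 12.
det(H) > 0 and tr(H) > 0, so H is positive definite everywhere: convex.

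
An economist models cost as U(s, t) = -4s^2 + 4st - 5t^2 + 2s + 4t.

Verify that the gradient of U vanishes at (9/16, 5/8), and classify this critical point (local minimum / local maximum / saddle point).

local maximum

∇U = (-8s + 4t + 2, 4s - 10t + 4); substituting (9/16, 5/8) gives ∇U = (0, 0), so (9/16, 5/8) is indeed a critical point.
The Hessian of U is constant: H = [[-8, 4], [4, -10]].
det(H) = (-8)·(-10) − 4² = 64.
det(H) > 0 and tr(H) = -18 < 0, so H is negative definite and the point is a local maximum.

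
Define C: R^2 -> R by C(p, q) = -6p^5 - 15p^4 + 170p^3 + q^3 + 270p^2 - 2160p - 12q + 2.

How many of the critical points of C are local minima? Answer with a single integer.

C separates as a function of p plus a function of q, so ∇C=0 decouples.
∂C/∂p = -30(p - 3)(p - 2)(p + 3)(p + 4) = 0 at p ∈ {-4, -3, 2, 3}; ∂C/∂q = 3(q - 2)(q + 2) = 0 at q ∈ {-2, 2}.
The Hessian is diagonal: diag(C_pp, C_qq). Second derivatives: C_pp(-4)=1260, C_pp(-3)=-900, C_pp(2)=900, C_pp(3)=-1260; C_qq(-2)=-12, C_qq(2)=12.
Local minima occur where both diagonal entries positive: (-4, 2), (2, 2). Count: 2.

2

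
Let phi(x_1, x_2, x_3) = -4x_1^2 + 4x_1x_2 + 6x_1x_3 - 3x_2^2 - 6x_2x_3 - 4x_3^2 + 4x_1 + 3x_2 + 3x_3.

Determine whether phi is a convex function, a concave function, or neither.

phi is quadratic, so its Hessian is the constant matrix H = [[-8, 4, 6], [4, -6, -6], [6, -6, -8]].
Leading principal minors: -8, 32, -40.
Signs alternate −, +, − ⇒ H ≺ 0 ⇒ concave.

concave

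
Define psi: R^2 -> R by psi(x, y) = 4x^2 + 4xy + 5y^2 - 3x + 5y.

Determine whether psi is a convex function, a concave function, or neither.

psi is quadratic, so its Hessian is the constant matrix H = [[8, 4], [4, 10]].
det(H) = 64, tr(H) = 18.
det(H) > 0 and tr(H) > 0, so H is positive definite everywhere: convex.

convex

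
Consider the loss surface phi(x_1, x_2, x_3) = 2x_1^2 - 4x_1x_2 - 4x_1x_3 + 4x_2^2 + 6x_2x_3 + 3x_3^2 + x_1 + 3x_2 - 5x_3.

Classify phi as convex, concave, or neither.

convex

phi is quadratic, so its Hessian is the constant matrix H = [[4, -4, -4], [-4, 8, 6], [-4, 6, 6]].
Leading principal minors: 4, 16, 16.
All positive ⇒ H ≻ 0 ⇒ convex.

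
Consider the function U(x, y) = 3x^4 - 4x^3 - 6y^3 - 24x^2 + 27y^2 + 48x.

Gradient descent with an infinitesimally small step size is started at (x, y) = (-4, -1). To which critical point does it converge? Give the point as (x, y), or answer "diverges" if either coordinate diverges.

(-2, 0)

U is separable, so gradient descent decouples: x follows -∂U/∂x, y follows -∂U/∂y.
∂U/∂x = 12(x - 2)(x - 1)(x + 2); at x=-4 this is -720, so x increases.
∂U/∂y = -18y(y - 3); at y=-1 this is -72, so y increases.
x converges to its nearest critical value -2 (a local min of the x-part); y converges to 0. The iterate converges to (-2, 0).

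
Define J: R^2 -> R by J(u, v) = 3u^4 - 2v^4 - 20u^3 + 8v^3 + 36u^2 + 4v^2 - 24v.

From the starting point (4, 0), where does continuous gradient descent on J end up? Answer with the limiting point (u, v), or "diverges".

J is separable, so gradient descent decouples: u follows -∂J/∂u, v follows -∂J/∂v.
∂J/∂u = 12u(u - 3)(u - 2); at u=4 this is 96, so u decreases.
∂J/∂v = -8(v - 3)(v - 1)(v + 1); at v=0 this is -24, so v increases.
u converges to its nearest critical value 3 (a local min of the u-part); v converges to 1. The iterate converges to (3, 1).

(3, 1)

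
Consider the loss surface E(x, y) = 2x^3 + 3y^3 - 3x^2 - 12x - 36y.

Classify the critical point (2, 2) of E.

local minimum

The mixed partial ∂²E/∂x∂y is 0, so the Hessian at any point is diag(E_xx, E_yy) = diag(6(2x - 1), 18y).
At (2, 2): H = diag(18, 36).
Both eigenvalues are positive, so H is positive definite: a local minimum.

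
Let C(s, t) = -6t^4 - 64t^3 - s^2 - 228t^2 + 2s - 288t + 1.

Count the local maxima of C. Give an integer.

C separates as a function of s plus a function of t, so ∇C=0 decouples.
∂C/∂s = -2(s - 1) = 0 at s ∈ {1}; ∂C/∂t = -24(t + 1)(t + 3)(t + 4) = 0 at t ∈ {-4, -3, -1}.
The Hessian is diagonal: diag(C_ss, C_tt). Second derivatives: C_ss(1)=-2; C_tt(-4)=-72, C_tt(-3)=48, C_tt(-1)=-144.
Local maxima occur where both diagonal entries negative: (1, -4), (1, -1). Count: 2.

2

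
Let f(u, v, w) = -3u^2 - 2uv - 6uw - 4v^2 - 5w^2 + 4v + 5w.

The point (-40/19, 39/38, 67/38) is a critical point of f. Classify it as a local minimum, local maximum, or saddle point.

The Hessian is constant: H = [[-6, -2, -6], [-2, -8, 0], [-6, 0, -10]].
Leading principal minors: Δ₁ = -6, Δ₂ = 44, Δ₃ = -152.
The minors alternate sign starting negative (−, +, −), so H is negative definite: a local maximum.

local maximum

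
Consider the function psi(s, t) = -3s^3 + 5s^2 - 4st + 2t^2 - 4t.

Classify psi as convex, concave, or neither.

The term -3s^3 is cubic, so the Hessian is not constant.
∂²psi/∂s² = -18s + 10, which takes both signs as s varies (negative for sufficiently large s). A diagonal entry of the Hessian changing sign means the Hessian is neither positive- nor negative-semidefinite on all of R^2.

neither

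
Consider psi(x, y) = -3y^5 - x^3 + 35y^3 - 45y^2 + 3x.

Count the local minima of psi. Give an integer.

psi separates as a function of x plus a function of y, so ∇psi=0 decouples.
∂psi/∂x = -3(x - 1)(x + 1) = 0 at x ∈ {-1, 1}; ∂psi/∂y = -15y(y - 2)(y - 1)(y + 3) = 0 at y ∈ {-3, 0, 1, 2}.
The Hessian is diagonal: diag(psi_xx, psi_yy). Second derivatives: psi_xx(-1)=6, psi_xx(1)=-6; psi_yy(-3)=900, psi_yy(0)=-90, psi_yy(1)=60, psi_yy(2)=-150.
Local minima occur where both diagonal entries positive: (-1, -3), (-1, 1). Count: 2.

2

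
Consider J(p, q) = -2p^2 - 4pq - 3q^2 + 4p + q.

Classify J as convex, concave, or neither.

J is quadratic, so its Hessian is the constant matrix H = [[-4, -4], [-4, -6]].
det(H) = 8, tr(H) = -10.
det(H) > 0 and tr(H) < 0, so H is negative definite everywhere: concave.

concave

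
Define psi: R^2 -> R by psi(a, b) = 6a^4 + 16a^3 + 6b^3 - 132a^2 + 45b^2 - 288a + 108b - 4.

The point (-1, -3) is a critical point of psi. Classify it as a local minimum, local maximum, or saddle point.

local maximum

The mixed partial ∂²psi/∂a∂b is 0, so the Hessian at any point is diag(psi_aa, psi_bb) = diag(24(3a^2 + 4a - 11), 18(2b + 5)).
At (-1, -3): H = diag(-288, -18).
Both eigenvalues are negative, so H is negative definite: a local maximum.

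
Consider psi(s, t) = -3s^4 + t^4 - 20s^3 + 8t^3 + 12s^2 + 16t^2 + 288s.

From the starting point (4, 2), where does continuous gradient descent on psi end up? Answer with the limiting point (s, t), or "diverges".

psi is separable, so gradient descent decouples: s follows -∂psi/∂s, t follows -∂psi/∂t.
∂psi/∂s = -12(s - 2)(s + 3)(s + 4); at s=4 this is -1344, so s increases.
∂psi/∂t = 4t(t + 2)(t + 4); at t=2 this is 192, so t decreases.
The s-coordinate has no critical point in that direction and runs off to infinity.

diverges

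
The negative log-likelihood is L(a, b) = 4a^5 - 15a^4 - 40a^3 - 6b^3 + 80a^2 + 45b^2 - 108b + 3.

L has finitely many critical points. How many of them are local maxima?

2

L separates as a function of a plus a function of b, so ∇L=0 decouples.
∂L/∂a = 20a(a - 4)(a - 1)(a + 2) = 0 at a ∈ {-2, 0, 1, 4}; ∂L/∂b = -18(b - 3)(b - 2) = 0 at b ∈ {2, 3}.
The Hessian is diagonal: diag(L_aa, L_bb). Second derivatives: L_aa(-2)=-720, L_aa(0)=160, L_aa(1)=-180, L_aa(4)=1440; L_bb(2)=18, L_bb(3)=-18.
Local maxima occur where both diagonal entries negative: (-2, 3), (1, 3). Count: 2.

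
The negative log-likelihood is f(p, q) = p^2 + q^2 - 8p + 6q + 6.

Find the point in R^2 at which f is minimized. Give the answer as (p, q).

f(p,q) separates as A(p) + B(q) + 6, so its minimum is min A + min B + 6.
A'(p) = 2p - 8 vanishes at p ∈ {4}; B'(q) = 2q + 6 vanishes at q ∈ {-3}.
Local minima of A (where A''>0): A(4)=-16. Local minima of B: B(-3)=-9.
So the global minimum of f is A(4) + B(-3) + 6 = -16 − 9 + 6 = -19, attained at (4, -3).

(4, -3)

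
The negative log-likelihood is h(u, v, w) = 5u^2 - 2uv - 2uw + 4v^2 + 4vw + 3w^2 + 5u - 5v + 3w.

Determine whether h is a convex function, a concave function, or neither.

convex

h is quadratic, so its Hessian is the constant matrix H = [[10, -2, -2], [-2, 8, 4], [-2, 4, 6]].
Leading principal minors: 10, 76, 296.
All positive ⇒ H ≻ 0 ⇒ convex.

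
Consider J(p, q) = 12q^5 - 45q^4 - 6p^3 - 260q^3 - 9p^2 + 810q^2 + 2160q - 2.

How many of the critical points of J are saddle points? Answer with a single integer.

4

J separates as a function of p plus a function of q, so ∇J=0 decouples.
∂J/∂p = -18p(p + 1) = 0 at p ∈ {-1, 0}; ∂J/∂q = 60(q - 4)(q - 3)(q + 1)(q + 3) = 0 at q ∈ {-3, -1, 3, 4}.
The Hessian is diagonal: diag(J_pp, J_qq). Second derivatives: J_pp(-1)=18, J_pp(0)=-18; J_qq(-3)=-5040, J_qq(-1)=2400, J_qq(3)=-1440, J_qq(4)=2100.
Saddle points occur where the two diagonal entries have opposite signs: (-1, -3), (-1, 3), (0, -1), (0, 4). Count: 4.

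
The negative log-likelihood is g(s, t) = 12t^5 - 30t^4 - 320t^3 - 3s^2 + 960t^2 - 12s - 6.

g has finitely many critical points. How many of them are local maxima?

g separates as a function of s plus a function of t, so ∇g=0 decouples.
∂g/∂s = -6(s + 2) = 0 at s ∈ {-2}; ∂g/∂t = 60t(t - 4)(t - 2)(t + 4) = 0 at t ∈ {-4, 0, 2, 4}.
The Hessian is diagonal: diag(g_ss, g_tt). Second derivatives: g_ss(-2)=-6; g_tt(-4)=-11520, g_tt(0)=1920, g_tt(2)=-1440, g_tt(4)=3840.
Local maxima occur where both diagonal entries negative: (-2, -4), (-2, 2). Count: 2.

2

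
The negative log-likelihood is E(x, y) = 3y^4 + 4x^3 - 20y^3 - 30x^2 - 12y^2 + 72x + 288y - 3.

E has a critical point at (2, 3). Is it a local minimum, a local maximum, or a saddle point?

local maximum

The mixed partial ∂²E/∂x∂y is 0, so the Hessian at any point is diag(E_xx, E_yy) = diag(12(2x - 5), 12(3y^2 - 10y - 2)).
At (2, 3): H = diag(-12, -60).
Both eigenvalues are negative, so H is negative definite: a local maximum.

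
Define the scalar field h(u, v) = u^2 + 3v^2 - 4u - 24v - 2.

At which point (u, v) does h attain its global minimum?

(2, 4)

h(u,v) separates as P(u) + Q(v) − 2, so its minimum is min P + min Q − 2.
P'(u) = 2u - 4 vanishes at u ∈ {2}; Q'(v) = 6v - 24 vanishes at v ∈ {4}.
Local minima of P (where P''>0): P(2)=-4. Local minima of Q: Q(4)=-48.
So the global minimum of h is P(2) + Q(4) − 2 = -4 − 48 − 2 = -54, attained at (2, 4).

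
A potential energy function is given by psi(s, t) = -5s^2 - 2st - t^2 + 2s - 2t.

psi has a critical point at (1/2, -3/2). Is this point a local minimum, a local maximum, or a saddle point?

The Hessian of psi is constant: H = [[-10, -2], [-2, -2]].
det(H) = (-10)·(-2) − (-2)² = 16.
det(H) > 0 and tr(H) = -12 < 0, so H is negative definite and the point is a local maximum.

local maximum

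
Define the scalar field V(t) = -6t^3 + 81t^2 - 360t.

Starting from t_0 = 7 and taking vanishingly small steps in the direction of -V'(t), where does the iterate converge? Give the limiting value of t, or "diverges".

V'(t) = -18(t - 5)(t - 4), so V'(7) = -108.
Gradient descent moves in the -V' direction, i.e. t is increasing.
There is no critical point above t=7, and V' keeps the same sign, so the iterate runs off to +∞.

diverges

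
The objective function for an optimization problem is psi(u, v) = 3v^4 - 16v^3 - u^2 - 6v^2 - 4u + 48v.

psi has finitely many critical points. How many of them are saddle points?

2

psi separates as a function of u plus a function of v, so ∇psi=0 decouples.
∂psi/∂u = -2(u + 2) = 0 at u ∈ {-2}; ∂psi/∂v = 12(v - 4)(v - 1)(v + 1) = 0 at v ∈ {-1, 1, 4}.
The Hessian is diagonal: diag(psi_uu, psi_vv). Second derivatives: psi_uu(-2)=-2; psi_vv(-1)=120, psi_vv(1)=-72, psi_vv(4)=180.
Saddle points occur where the two diagonal entries have opposite signs: (-2, -1), (-2, 4). Count: 2.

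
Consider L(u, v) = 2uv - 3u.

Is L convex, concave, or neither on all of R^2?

L is quadratic, so its Hessian is the constant matrix H = [[0, 2], [2, 0]].
det(H) = -4, tr(H) = 0.
det(H) < 0, so H is indefinite: neither convex nor concave.

neither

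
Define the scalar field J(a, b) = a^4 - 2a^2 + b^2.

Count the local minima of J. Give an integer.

J separates as a function of a plus a function of b, so ∇J=0 decouples.
∂J/∂a = 4a(a - 1)(a + 1) = 0 at a ∈ {-1, 0, 1}; ∂J/∂b = 2b = 0 at b ∈ {0}.
The Hessian is diagonal: diag(J_aa, J_bb). Second derivatives: J_aa(-1)=8, J_aa(0)=-4, J_aa(1)=8; J_bb(0)=2.
Local minima occur where both diagonal entries positive: (-1, 0), (1, 0). Count: 2.

2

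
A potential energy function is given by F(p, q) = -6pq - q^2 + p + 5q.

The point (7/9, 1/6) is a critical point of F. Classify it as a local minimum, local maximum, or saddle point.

The Hessian of F is constant: H = [[0, -6], [-6, -2]].
det(H) = 0·(-2) − (-6)² = -36.
Since det(H) < 0, H is indefinite and the critical point is a saddle point.

saddle point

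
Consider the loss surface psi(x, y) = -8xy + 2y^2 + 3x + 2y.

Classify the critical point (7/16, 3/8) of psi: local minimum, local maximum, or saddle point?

saddle point

The Hessian of psi is constant: H = [[0, -8], [-8, 4]].
det(H) = 0·4 − (-8)² = -64.
Since det(H) < 0, H is indefinite and the critical point is a saddle point.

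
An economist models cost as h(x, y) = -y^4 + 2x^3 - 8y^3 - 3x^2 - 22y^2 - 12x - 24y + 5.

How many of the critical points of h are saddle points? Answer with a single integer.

3

h separates as a function of x plus a function of y, so ∇h=0 decouples.
∂h/∂x = 6(x - 2)(x + 1) = 0 at x ∈ {-1, 2}; ∂h/∂y = -4(y + 1)(y + 2)(y + 3) = 0 at y ∈ {-3, -2, -1}.
The Hessian is diagonal: diag(h_xx, h_yy). Second derivatives: h_xx(-1)=-18, h_xx(2)=18; h_yy(-3)=-8, h_yy(-2)=4, h_yy(-1)=-8.
Saddle points occur where the two diagonal entries have opposite signs: (-1, -2), (2, -3), (2, -1). Count: 3.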